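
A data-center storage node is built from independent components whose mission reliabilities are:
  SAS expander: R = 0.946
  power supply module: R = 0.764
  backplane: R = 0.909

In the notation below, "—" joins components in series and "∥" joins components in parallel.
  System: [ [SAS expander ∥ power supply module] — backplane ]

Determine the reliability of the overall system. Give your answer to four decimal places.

Parallel (SAS expander and power supply module): 1 − (1 − 0.946000)(1 − 0.764000) = 0.987256
Series ([0.987256] and backplane): 0.987256 × 0.909000 = 0.8974

0.8974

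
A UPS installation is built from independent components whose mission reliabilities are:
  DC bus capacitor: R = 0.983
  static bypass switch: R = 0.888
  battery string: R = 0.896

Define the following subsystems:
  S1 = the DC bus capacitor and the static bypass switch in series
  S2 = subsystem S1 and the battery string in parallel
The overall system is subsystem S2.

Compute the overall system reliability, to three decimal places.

0.987

Series (DC bus capacitor and static bypass switch): 0.98300 × 0.88800 = 0.87290
Parallel ([0.87290] and battery string): 1 − (1 − 0.87290)(1 − 0.89600) = 0.987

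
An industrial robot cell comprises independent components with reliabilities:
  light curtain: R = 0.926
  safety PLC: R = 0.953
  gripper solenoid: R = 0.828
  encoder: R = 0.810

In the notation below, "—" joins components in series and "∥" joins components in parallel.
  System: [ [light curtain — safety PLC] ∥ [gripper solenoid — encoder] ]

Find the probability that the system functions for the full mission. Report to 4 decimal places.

Series (light curtain and safety PLC): 0.926000 × 0.953000 = 0.882478
Series (gripper solenoid and encoder): 0.828000 × 0.810000 = 0.670680
Parallel ([0.882478] and [0.670680]): 1 − (1 − 0.882478)(1 − 0.670680) = 0.9613

0.9613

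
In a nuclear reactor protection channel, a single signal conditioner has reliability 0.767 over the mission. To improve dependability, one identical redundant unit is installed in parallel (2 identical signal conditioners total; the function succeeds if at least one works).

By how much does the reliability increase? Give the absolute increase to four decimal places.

0.1787

R_before = 0.767
R_after = 1 − (1 − 0.767)^2 = 0.9457
ΔR = 0.9457 − 0.767 = 0.1787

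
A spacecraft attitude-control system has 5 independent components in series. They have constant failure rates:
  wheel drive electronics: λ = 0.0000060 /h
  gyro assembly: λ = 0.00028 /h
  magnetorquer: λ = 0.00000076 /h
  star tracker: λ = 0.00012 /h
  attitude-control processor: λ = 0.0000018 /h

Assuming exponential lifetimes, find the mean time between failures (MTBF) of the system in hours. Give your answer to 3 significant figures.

Series of exponential components: λ_sys = Σ λ_i
λ_sys = 0.0000060 + 0.00028 + 0.00000076 + 0.00012 + 0.0000018 = 4.0856e-04 /h
MTBF = 1 / λ_sys = 2450 h

2450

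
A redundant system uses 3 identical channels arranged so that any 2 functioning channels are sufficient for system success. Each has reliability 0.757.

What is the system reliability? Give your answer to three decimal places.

0.852

R = Σ_{i=2}^{3} C(3,i) p^i (1−p)^{3−i} with p = 0.757
C(3,2)·0.757^2·0.243^1 = 0.41775
C(3,3)·0.757^3·0.243^0 = 0.43380
Sum = 0.852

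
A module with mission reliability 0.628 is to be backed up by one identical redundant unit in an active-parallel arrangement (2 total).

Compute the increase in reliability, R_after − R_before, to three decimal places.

0.234

R_before = 0.628
R_after = 1 − (1 − 0.628)^2 = 0.862
ΔR = 0.862 − 0.628 = 0.234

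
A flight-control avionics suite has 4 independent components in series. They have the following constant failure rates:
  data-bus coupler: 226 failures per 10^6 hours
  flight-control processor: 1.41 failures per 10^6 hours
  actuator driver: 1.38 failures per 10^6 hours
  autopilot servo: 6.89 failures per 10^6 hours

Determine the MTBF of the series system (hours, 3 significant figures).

4240

Series of exponential components: λ_sys = Σ λ_i
λ_sys = 0.000226 + 0.00000141 + 0.00000138 + 0.00000689 = 2.3568e-04 /h
MTBF = 1 / λ_sys = 4240 h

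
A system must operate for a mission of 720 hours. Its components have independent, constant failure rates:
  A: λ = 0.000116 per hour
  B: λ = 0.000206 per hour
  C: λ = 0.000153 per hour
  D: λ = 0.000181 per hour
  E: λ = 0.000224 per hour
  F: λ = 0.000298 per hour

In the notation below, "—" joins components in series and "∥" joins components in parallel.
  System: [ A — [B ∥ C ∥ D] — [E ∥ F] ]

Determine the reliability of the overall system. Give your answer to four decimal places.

0.8918

R(A) = exp(−0.000116 × 720) = 0.919873
R(B) = exp(−0.000206 × 720) = 0.862155
R(C) = exp(−0.000153 × 720) = 0.895691
R(D) = exp(−0.000181 × 720) = 0.877814
R(E) = exp(−0.000224 × 720) = 0.851054
R(F) = exp(−0.000298 × 720) = 0.806896
Parallel (B, C, and D): 1 − (1 − 0.862155)(1 − 0.895691)(1 − 0.877814) = 0.998243
Parallel (E and F): 1 − (1 − 0.851054)(1 − 0.806896) = 0.971238
Series (A, [0.998243], and [0.971238]): 0.919873 × 0.998243 × 0.971238 = 0.8918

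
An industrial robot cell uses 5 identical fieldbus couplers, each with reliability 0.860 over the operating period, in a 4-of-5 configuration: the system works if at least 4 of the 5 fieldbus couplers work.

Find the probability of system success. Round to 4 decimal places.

0.8533

R = Σ_{i=4}^{5} C(5,i) p^i (1−p)^{5−i} with p = 0.860
C(5,4)·0.860^4·0.140^1 = 0.382906
C(5,5)·0.860^5·0.140^0 = 0.470427
Sum = 0.8533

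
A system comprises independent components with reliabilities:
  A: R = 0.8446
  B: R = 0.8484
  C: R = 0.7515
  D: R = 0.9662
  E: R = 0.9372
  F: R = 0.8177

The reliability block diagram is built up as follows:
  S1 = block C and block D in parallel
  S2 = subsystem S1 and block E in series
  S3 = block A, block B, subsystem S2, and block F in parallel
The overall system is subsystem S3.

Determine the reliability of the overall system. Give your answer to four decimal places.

0.9997

Parallel (C and D): 1 − (1 − 0.751500)(1 − 0.966200) = 0.991601
Series ([0.991601] and E): 0.991601 × 0.937200 = 0.929328
Parallel (A, B, [0.929328], and F): 1 − (1 − 0.844600)(1 − 0.848400)(1 − 0.929328)(1 − 0.817700) = 0.9997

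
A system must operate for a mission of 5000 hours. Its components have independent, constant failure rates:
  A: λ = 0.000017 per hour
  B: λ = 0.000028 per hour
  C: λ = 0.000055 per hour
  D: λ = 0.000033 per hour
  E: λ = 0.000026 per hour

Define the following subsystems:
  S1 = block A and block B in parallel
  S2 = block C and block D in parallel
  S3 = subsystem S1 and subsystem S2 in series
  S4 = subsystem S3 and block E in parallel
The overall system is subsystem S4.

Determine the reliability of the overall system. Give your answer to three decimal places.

0.994

R(A) = exp(−0.000017 × 5000) = 0.91851
R(B) = exp(−0.000028 × 5000) = 0.86936
R(C) = exp(−0.000055 × 5000) = 0.75957
R(D) = exp(−0.000033 × 5000) = 0.84789
R(E) = exp(−0.000026 × 5000) = 0.87810
Parallel (A and B): 1 − (1 − 0.91851)(1 − 0.86936) = 0.98935
Parallel (C and D): 1 − (1 − 0.75957)(1 − 0.84789) = 0.96343
Series ([0.98935] and [0.96343]): 0.98935 × 0.96343 = 0.95317
Parallel ([0.95317] and E): 1 − (1 − 0.95317)(1 − 0.87810) = 0.994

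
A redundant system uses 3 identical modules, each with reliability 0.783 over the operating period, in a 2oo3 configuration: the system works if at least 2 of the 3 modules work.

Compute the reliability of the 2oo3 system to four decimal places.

R = Σ_{i=2}^{3} C(3,i) p^i (1−p)^{3−i} with p = 0.783
C(3,2)·0.783^2·0.217^1 = 0.399121
C(3,3)·0.783^3·0.217^0 = 0.480049
Sum = 0.8792

0.8792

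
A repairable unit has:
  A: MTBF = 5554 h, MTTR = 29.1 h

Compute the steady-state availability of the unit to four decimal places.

0.9948

A(A) = MTBF/(MTBF+MTTR) = 5554/(5554+29.1) = 0.9948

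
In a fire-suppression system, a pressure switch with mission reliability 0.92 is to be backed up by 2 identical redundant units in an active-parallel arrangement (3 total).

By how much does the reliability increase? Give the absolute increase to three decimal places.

0.079

R_before = 0.92
R_after = 1 − (1 − 0.92)^3 = 0.999
ΔR = 0.999 − 0.92 = 0.079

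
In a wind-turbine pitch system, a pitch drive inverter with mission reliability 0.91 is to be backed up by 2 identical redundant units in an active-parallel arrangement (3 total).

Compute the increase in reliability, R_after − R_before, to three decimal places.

0.089

R_before = 0.91
R_after = 1 − (1 − 0.91)^3 = 0.999
ΔR = 0.999 − 0.91 = 0.089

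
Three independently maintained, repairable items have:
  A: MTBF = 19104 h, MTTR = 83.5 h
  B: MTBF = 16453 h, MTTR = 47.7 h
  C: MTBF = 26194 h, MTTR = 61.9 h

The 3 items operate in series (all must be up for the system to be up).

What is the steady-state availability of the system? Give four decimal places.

A(A) = MTBF/(MTBF+MTTR) = 19104/(19104+83.5) = 0.995648
A(B) = MTBF/(MTBF+MTTR) = 16453/(16453+47.7) = 0.997109
A(C) = MTBF/(MTBF+MTTR) = 26194/(26194+61.9) = 0.997642
Series availability: 0.995648 × 0.997109 × 0.997642 = 0.9904

0.9904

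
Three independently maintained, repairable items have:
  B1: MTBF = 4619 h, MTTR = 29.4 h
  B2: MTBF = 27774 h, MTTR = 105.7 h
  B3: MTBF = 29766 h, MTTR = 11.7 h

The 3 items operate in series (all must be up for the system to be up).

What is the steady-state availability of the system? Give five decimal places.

A(B1) = MTBF/(MTBF+MTTR) = 4619/(4619+29.4) = 0.993675
A(B2) = MTBF/(MTBF+MTTR) = 27774/(27774+105.7) = 0.996209
A(B3) = MTBF/(MTBF+MTTR) = 29766/(29766+11.7) = 0.999607
Series availability: 0.993675 × 0.996209 × 0.999607 = 0.98952

0.98952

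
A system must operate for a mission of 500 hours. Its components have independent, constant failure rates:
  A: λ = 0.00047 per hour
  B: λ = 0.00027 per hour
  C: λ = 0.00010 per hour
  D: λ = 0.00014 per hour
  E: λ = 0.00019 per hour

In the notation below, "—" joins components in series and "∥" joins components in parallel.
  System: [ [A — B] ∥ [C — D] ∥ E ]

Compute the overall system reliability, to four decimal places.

R(A) = exp(−0.00047 × 500) = 0.790571
R(B) = exp(−0.00027 × 500) = 0.873716
R(C) = exp(−0.00010 × 500) = 0.951229
R(D) = exp(−0.00014 × 500) = 0.932394
R(E) = exp(−0.00019 × 500) = 0.909373
Series (A and B): 0.790571 × 0.873716 = 0.690735
Series (C and D): 0.951229 × 0.932394 = 0.886920
Parallel ([0.690735], [0.886920], and E): 1 − (1 − 0.690735)(1 − 0.886920)(1 − 0.909373) = 0.9968

0.9968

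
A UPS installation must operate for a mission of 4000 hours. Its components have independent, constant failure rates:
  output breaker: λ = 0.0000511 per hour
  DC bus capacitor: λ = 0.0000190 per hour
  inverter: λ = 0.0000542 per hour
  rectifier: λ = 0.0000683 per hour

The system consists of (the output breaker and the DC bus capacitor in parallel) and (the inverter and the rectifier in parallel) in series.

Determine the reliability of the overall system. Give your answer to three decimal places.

R(output breaker) = exp(−0.0000511 × 4000) = 0.81514
R(DC bus capacitor) = exp(−0.0000190 × 4000) = 0.92682
R(inverter) = exp(−0.0000542 × 4000) = 0.80509
R(rectifier) = exp(−0.0000683 × 4000) = 0.76094
Parallel (output breaker and DC bus capacitor): 1 − (1 − 0.81514)(1 − 0.92682) = 0.98647
Parallel (inverter and rectifier): 1 − (1 − 0.80509)(1 − 0.76094) = 0.95340
Series ([0.98647] and [0.95340]): 0.98647 × 0.95340 = 0.941

0.941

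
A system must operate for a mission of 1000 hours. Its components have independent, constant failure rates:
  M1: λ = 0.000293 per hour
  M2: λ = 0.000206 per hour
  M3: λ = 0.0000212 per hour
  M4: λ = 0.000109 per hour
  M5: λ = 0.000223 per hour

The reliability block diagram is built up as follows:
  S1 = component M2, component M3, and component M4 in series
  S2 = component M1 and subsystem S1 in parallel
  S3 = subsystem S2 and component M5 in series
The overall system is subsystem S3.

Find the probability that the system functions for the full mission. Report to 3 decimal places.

0.742

R(M1) = exp(−0.000293 × 1000) = 0.74602
R(M2) = exp(−0.000206 × 1000) = 0.81383
R(M3) = exp(−0.0000212 × 1000) = 0.97902
R(M4) = exp(−0.000109 × 1000) = 0.89673
R(M5) = exp(−0.000223 × 1000) = 0.80011
Series (M2, M3, and M4): 0.81383 × 0.97902 × 0.89673 = 0.71447
Parallel (M1 and [0.71447]): 1 − (1 − 0.74602)(1 − 0.71447) = 0.92748
Series ([0.92748] and M5): 0.92748 × 0.80011 = 0.742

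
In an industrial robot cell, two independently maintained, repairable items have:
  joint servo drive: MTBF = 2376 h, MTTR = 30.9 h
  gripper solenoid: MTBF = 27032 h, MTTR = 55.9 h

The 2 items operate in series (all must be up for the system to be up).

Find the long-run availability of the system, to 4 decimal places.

A(joint servo drive) = MTBF/(MTBF+MTTR) = 2376/(2376+30.9) = 0.987162
A(gripper solenoid) = MTBF/(MTBF+MTTR) = 27032/(27032+55.9) = 0.997936
Series availability: 0.987162 × 0.997936 = 0.9851

0.9851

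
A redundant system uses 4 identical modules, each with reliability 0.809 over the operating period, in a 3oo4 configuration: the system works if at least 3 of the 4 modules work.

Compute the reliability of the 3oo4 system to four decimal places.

R = Σ_{i=3}^{4} C(4,i) p^i (1−p)^{4−i} with p = 0.809
C(4,3)·0.809^3·0.191^1 = 0.404519
C(4,4)·0.809^4·0.191^0 = 0.428345
Sum = 0.8329

0.8329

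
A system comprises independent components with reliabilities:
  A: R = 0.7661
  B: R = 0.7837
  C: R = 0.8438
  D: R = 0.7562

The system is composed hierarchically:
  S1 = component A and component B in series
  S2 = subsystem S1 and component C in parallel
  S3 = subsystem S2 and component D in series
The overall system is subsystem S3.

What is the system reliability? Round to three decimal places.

0.709

Series (A and B): 0.76610 × 0.78370 = 0.60039
Parallel ([0.60039] and C): 1 − (1 − 0.60039)(1 − 0.84380) = 0.93758
Series ([0.93758] and D): 0.93758 × 0.75620 = 0.709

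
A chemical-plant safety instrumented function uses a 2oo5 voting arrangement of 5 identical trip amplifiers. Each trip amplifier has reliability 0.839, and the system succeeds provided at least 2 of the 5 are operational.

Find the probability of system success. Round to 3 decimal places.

R = Σ_{i=2}^{5} C(5,i) p^i (1−p)^{5−i} with p = 0.839
C(5,2)·0.839^2·0.161^3 = 0.02938
C(5,3)·0.839^3·0.161^2 = 0.15309
C(5,4)·0.839^4·0.161^1 = 0.39888
C(5,5)·0.839^5·0.161^0 = 0.41573
Sum = 0.997

0.997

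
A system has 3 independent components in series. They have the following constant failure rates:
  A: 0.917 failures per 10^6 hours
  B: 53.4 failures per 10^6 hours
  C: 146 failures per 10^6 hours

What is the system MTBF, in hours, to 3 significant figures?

4990

Series of exponential components: λ_sys = Σ λ_i
λ_sys = 0.000000917 + 0.0000534 + 0.000146 = 2.0032e-04 /h
MTBF = 1 / λ_sys = 4990 h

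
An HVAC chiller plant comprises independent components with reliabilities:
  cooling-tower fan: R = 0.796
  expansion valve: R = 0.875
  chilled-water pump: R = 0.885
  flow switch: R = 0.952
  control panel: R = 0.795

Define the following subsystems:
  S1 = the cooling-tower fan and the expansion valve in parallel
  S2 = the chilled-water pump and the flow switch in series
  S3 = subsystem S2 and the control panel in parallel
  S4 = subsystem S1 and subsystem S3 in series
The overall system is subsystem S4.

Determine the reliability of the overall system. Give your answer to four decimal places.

Parallel (cooling-tower fan and expansion valve): 1 − (1 − 0.796000)(1 − 0.875000) = 0.974500
Series (chilled-water pump and flow switch): 0.885000 × 0.952000 = 0.842520
Parallel ([0.842520] and control panel): 1 − (1 − 0.842520)(1 − 0.795000) = 0.967717
Series ([0.974500] and [0.967717]): 0.974500 × 0.967717 = 0.9430

0.9430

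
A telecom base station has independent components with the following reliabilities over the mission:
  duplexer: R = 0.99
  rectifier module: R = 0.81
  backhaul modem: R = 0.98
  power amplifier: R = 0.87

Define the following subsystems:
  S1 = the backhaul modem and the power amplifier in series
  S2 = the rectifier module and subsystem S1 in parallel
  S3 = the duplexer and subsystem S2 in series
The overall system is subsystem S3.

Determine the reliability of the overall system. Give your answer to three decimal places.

0.962

Series (backhaul modem and power amplifier): 0.98000 × 0.87000 = 0.85260
Parallel (rectifier module and [0.85260]): 1 − (1 − 0.81000)(1 − 0.85260) = 0.97199
Series (duplexer and [0.97199]): 0.99000 × 0.97199 = 0.962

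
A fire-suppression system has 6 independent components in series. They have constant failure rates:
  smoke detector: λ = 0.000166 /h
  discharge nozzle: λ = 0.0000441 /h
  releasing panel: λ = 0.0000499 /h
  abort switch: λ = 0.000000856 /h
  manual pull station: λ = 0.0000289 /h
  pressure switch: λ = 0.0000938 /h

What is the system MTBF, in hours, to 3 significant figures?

Series of exponential components: λ_sys = Σ λ_i
λ_sys = 0.000166 + 0.0000441 + 0.0000499 + 0.000000856 + 0.0000289 + 0.0000938 = 3.8356e-04 /h
MTBF = 1 / λ_sys = 2610 h

2610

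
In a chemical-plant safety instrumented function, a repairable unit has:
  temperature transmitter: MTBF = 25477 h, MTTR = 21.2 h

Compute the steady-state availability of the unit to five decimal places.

A(temperature transmitter) = MTBF/(MTBF+MTTR) = 25477/(25477+21.2) = 0.99917

0.99917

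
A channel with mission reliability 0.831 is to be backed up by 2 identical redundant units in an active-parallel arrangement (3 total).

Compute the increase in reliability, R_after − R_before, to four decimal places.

R_before = 0.831
R_after = 1 − (1 − 0.831)^3 = 0.9952
ΔR = 0.9952 − 0.831 = 0.1642

0.1642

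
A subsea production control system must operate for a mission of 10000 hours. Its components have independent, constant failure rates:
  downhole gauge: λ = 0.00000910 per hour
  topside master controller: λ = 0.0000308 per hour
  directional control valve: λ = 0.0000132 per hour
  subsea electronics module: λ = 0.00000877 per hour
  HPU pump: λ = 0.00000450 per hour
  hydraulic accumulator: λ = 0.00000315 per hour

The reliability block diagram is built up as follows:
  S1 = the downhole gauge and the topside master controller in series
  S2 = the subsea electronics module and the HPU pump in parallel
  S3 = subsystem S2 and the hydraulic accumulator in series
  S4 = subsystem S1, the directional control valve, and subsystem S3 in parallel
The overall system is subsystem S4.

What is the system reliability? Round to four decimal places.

R(downhole gauge) = exp(−0.00000910 × 10000) = 0.913018
R(topside master controller) = exp(−0.0000308 × 10000) = 0.734915
R(directional control valve) = exp(−0.0000132 × 10000) = 0.876341
R(subsea electronics module) = exp(−0.00000877 × 10000) = 0.916036
R(HPU pump) = exp(−0.00000450 × 10000) = 0.955997
R(hydraulic accumulator) = exp(−0.00000315 × 10000) = 0.968991
Series (downhole gauge and topside master controller): 0.913018 × 0.734915 = 0.670991
Parallel (subsea electronics module and HPU pump): 1 − (1 − 0.916036)(1 − 0.955997) = 0.996305
Series ([0.996305] and hydraulic accumulator): 0.996305 × 0.968991 = 0.965411
Parallel ([0.670991], directional control valve, and [0.965411]): 1 − (1 − 0.670991)(1 − 0.876341)(1 − 0.965411) = 0.9986

0.9986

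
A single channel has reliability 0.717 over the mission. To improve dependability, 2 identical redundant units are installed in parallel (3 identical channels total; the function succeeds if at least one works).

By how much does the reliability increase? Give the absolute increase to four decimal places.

0.2603

R_before = 0.717
R_after = 1 − (1 − 0.717)^3 = 0.9773
ΔR = 0.9773 − 0.717 = 0.2603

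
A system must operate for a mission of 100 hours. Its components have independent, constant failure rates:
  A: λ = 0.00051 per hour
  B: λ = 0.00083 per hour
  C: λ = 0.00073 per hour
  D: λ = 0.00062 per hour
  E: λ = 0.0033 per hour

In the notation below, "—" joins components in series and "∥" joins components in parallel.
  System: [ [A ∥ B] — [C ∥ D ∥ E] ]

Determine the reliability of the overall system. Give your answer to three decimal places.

R(A) = exp(−0.00051 × 100) = 0.95028
R(B) = exp(−0.00083 × 100) = 0.92035
R(C) = exp(−0.00073 × 100) = 0.92960
R(D) = exp(−0.00062 × 100) = 0.93988
R(E) = exp(−0.0033 × 100) = 0.71892
Parallel (A and B): 1 − (1 − 0.95028)(1 − 0.92035) = 0.99604
Parallel (C, D, and E): 1 − (1 − 0.92960)(1 − 0.93988)(1 − 0.71892) = 0.99881
Series ([0.99604] and [0.99881]): 0.99604 × 0.99881 = 0.995

0.995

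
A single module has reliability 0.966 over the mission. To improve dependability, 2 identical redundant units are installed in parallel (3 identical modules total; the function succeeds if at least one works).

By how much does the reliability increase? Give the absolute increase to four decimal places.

0.0340

R_before = 0.966
R_after = 1 − (1 − 0.966)^3 = 1.0000
ΔR = 1.0000 − 0.966 = 0.0340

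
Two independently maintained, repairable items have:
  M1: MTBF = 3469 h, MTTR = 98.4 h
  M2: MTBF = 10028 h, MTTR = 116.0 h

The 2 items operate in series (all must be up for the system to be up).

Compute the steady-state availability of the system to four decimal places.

A(M1) = MTBF/(MTBF+MTTR) = 3469/(3469+98.4) = 0.972417
A(M2) = MTBF/(MTBF+MTTR) = 10028/(10028+116.0) = 0.988565
Series availability: 0.972417 × 0.988565 = 0.9613

0.9613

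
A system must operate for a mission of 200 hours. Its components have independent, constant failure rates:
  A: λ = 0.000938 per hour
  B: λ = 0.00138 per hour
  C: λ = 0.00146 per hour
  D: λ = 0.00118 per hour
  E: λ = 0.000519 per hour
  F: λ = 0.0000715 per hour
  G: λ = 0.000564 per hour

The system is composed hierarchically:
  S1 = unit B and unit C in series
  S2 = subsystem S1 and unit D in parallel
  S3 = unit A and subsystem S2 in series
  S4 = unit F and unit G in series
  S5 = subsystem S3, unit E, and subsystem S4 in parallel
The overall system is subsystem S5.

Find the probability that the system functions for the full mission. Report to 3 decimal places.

0.997

R(A) = exp(−0.000938 × 200) = 0.82895
R(B) = exp(−0.00138 × 200) = 0.75881
R(C) = exp(−0.00146 × 200) = 0.74677
R(D) = exp(−0.00118 × 200) = 0.78978
R(E) = exp(−0.000519 × 200) = 0.90141
R(F) = exp(−0.0000715 × 200) = 0.98580
R(G) = exp(−0.000564 × 200) = 0.89333
Series (B and C): 0.75881 × 0.74677 = 0.56666
Parallel ([0.56666] and D): 1 − (1 − 0.56666)(1 − 0.78978) = 0.90890
Series (A and [0.90890]): 0.82895 × 0.90890 = 0.75343
Series (F and G): 0.98580 × 0.89333 = 0.88064
Parallel ([0.75343], E, and [0.88064]): 1 − (1 − 0.75343)(1 − 0.90141)(1 − 0.88064) = 0.997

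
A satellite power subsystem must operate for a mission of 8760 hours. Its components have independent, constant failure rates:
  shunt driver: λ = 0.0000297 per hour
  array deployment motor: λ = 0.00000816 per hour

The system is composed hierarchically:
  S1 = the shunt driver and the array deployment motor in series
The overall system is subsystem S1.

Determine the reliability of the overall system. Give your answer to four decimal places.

R(shunt driver) = exp(−0.0000297 × 8760) = 0.770919
R(array deployment motor) = exp(−0.00000816 × 8760) = 0.931013
Series (shunt driver and array deployment motor): 0.770919 × 0.931013 = 0.7177

0.7177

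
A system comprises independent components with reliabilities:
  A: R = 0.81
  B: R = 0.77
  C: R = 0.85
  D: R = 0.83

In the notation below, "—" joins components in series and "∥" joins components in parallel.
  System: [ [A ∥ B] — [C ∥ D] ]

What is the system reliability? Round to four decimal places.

0.9319

Parallel (A and B): 1 − (1 − 0.810000)(1 − 0.770000) = 0.956300
Parallel (C and D): 1 − (1 − 0.850000)(1 − 0.830000) = 0.974500
Series ([0.956300] and [0.974500]): 0.956300 × 0.974500 = 0.9319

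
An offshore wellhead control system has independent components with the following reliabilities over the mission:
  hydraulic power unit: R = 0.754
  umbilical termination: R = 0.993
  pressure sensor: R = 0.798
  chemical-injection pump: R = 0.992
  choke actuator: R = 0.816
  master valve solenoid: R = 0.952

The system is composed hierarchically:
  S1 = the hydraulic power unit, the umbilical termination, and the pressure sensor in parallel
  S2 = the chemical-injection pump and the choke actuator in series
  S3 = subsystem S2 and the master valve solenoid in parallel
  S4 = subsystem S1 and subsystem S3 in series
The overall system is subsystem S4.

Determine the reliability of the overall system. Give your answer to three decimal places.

0.991

Parallel (hydraulic power unit, umbilical termination, and pressure sensor): 1 − (1 − 0.75400)(1 − 0.99300)(1 − 0.79800) = 0.99965
Series (chemical-injection pump and choke actuator): 0.99200 × 0.81600 = 0.80947
Parallel ([0.80947] and master valve solenoid): 1 − (1 − 0.80947)(1 − 0.95200) = 0.99085
Series ([0.99965] and [0.99085]): 0.99965 × 0.99085 = 0.991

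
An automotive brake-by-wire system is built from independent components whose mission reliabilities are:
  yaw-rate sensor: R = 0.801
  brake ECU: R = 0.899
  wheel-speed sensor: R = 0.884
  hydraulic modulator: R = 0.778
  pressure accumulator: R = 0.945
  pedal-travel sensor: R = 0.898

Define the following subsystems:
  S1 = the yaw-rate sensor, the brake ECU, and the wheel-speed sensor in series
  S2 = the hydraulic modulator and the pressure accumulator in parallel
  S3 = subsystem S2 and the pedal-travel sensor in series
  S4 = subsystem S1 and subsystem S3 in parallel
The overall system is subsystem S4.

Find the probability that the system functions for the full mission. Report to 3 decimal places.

Series (yaw-rate sensor, brake ECU, and wheel-speed sensor): 0.80100 × 0.89900 × 0.88400 = 0.63657
Parallel (hydraulic modulator and pressure accumulator): 1 − (1 − 0.77800)(1 − 0.94500) = 0.98779
Series ([0.98779] and pedal-travel sensor): 0.98779 × 0.89800 = 0.88704
Parallel ([0.63657] and [0.88704]): 1 − (1 − 0.63657)(1 − 0.88704) = 0.959

0.959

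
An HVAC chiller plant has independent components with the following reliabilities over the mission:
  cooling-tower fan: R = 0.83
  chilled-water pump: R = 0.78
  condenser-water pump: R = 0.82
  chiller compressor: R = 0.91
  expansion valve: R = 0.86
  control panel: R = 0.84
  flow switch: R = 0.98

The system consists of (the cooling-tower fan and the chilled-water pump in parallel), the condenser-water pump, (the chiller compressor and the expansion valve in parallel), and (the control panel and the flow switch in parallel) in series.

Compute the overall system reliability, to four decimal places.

0.7769

Parallel (cooling-tower fan and chilled-water pump): 1 − (1 − 0.830000)(1 − 0.780000) = 0.962600
Parallel (chiller compressor and expansion valve): 1 − (1 − 0.910000)(1 − 0.860000) = 0.987400
Parallel (control panel and flow switch): 1 − (1 − 0.840000)(1 − 0.980000) = 0.996800
Series ([0.962600], condenser-water pump, [0.987400], and [0.996800]): 0.962600 × 0.820000 × 0.987400 × 0.996800 = 0.7769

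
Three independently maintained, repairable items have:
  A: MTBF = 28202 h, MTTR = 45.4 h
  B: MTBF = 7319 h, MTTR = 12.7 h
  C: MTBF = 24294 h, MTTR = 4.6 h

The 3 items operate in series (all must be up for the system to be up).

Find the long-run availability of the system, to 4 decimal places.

0.9965

A(A) = MTBF/(MTBF+MTTR) = 28202/(28202+45.4) = 0.998393
A(B) = MTBF/(MTBF+MTTR) = 7319/(7319+12.7) = 0.998268
A(C) = MTBF/(MTBF+MTTR) = 24294/(24294+4.6) = 0.999811
Series availability: 0.998393 × 0.998268 × 0.999811 = 0.9965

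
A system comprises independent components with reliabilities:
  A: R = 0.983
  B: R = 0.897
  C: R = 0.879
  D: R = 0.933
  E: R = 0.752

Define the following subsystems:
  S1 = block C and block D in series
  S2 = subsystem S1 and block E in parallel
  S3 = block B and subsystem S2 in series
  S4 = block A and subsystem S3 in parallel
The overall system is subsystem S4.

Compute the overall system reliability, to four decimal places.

0.9976

Series (C and D): 0.879000 × 0.933000 = 0.820107
Parallel ([0.820107] and E): 1 − (1 − 0.820107)(1 − 0.752000) = 0.955387
Series (B and [0.955387]): 0.897000 × 0.955387 = 0.856982
Parallel (A and [0.856982]): 1 − (1 − 0.983000)(1 − 0.856982) = 0.9976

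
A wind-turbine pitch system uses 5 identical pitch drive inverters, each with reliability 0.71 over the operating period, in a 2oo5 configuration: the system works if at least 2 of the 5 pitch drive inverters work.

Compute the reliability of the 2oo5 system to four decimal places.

R = Σ_{i=2}^{5} C(5,i) p^i (1−p)^{5−i} with p = 0.71
C(5,2)·0.71^2·0.29^3 = 0.122945
C(5,3)·0.71^3·0.29^2 = 0.301003
C(5,4)·0.71^4·0.29^1 = 0.368469
C(5,5)·0.71^5·0.29^0 = 0.180423
Sum = 0.9728

0.9728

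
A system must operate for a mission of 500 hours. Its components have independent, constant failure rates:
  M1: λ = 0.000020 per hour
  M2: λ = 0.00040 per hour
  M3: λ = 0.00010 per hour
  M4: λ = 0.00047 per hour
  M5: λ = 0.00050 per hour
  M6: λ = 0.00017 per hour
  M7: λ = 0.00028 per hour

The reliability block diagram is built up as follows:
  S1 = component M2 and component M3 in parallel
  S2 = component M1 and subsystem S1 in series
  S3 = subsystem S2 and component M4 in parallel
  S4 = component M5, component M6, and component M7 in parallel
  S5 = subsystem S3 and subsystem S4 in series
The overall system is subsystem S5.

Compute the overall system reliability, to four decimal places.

R(M1) = exp(−0.000020 × 500) = 0.990050
R(M2) = exp(−0.00040 × 500) = 0.818731
R(M3) = exp(−0.00010 × 500) = 0.951229
R(M4) = exp(−0.00047 × 500) = 0.790571
R(M5) = exp(−0.00050 × 500) = 0.778801
R(M6) = exp(−0.00017 × 500) = 0.918512
R(M7) = exp(−0.00028 × 500) = 0.869358
Parallel (M2 and M3): 1 − (1 − 0.818731)(1 − 0.951229) = 0.991159
Series (M1 and [0.991159]): 0.990050 × 0.991159 = 0.981297
Parallel ([0.981297] and M4): 1 − (1 − 0.981297)(1 − 0.790571) = 0.996083
Parallel (M5, M6, and M7): 1 − (1 − 0.778801)(1 − 0.918512)(1 − 0.869358) = 0.997645
Series ([0.996083] and [0.997645]): 0.996083 × 0.997645 = 0.9937

0.9937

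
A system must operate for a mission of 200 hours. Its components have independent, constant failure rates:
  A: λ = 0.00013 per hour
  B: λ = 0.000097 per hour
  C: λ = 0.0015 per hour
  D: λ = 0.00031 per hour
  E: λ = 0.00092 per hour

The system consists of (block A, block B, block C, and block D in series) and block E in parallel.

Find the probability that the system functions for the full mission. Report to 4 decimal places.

R(A) = exp(−0.00013 × 200) = 0.974335
R(B) = exp(−0.000097 × 200) = 0.980787
R(C) = exp(−0.0015 × 200) = 0.740818
R(D) = exp(−0.00031 × 200) = 0.939883
R(E) = exp(−0.00092 × 200) = 0.831936
Series (A, B, C, and D): 0.974335 × 0.980787 × 0.740818 × 0.939883 = 0.665378
Parallel ([0.665378] and E): 1 − (1 − 0.665378)(1 − 0.831936) = 0.9438

0.9438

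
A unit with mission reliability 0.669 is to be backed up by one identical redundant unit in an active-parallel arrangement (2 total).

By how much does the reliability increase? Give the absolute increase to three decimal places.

0.221

R_before = 0.669
R_after = 1 − (1 − 0.669)^2 = 0.890
ΔR = 0.890 − 0.669 = 0.221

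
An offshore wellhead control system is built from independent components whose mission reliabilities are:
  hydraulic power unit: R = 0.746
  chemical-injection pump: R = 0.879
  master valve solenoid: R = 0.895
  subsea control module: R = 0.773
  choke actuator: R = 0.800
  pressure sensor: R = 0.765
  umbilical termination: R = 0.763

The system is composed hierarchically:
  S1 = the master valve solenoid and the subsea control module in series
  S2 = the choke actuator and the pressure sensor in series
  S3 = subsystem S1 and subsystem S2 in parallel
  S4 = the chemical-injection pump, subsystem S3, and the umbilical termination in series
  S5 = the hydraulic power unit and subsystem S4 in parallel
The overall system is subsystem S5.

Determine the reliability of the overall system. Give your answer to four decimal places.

0.8960

Series (master valve solenoid and subsea control module): 0.895000 × 0.773000 = 0.691835
Series (choke actuator and pressure sensor): 0.800000 × 0.765000 = 0.612000
Parallel ([0.691835] and [0.612000]): 1 − (1 − 0.691835)(1 − 0.612000) = 0.880432
Series (chemical-injection pump, [0.880432], and umbilical termination): 0.879000 × 0.880432 × 0.763000 = 0.590485
Parallel (hydraulic power unit and [0.590485]): 1 − (1 − 0.746000)(1 − 0.590485) = 0.8960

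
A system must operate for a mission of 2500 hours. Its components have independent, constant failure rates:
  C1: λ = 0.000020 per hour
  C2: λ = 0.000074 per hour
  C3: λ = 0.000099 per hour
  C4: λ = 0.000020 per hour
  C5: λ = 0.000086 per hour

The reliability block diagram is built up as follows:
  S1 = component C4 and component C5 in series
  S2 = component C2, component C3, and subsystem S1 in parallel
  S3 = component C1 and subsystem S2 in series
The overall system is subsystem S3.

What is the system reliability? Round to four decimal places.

R(C1) = exp(−0.000020 × 2500) = 0.951229
R(C2) = exp(−0.000074 × 2500) = 0.831104
R(C3) = exp(−0.000099 × 2500) = 0.780750
R(C4) = exp(−0.000020 × 2500) = 0.951229
R(C5) = exp(−0.000086 × 2500) = 0.806541
Series (C4 and C5): 0.951229 × 0.806541 = 0.767205
Parallel (C2, C3, and [0.767205]): 1 − (1 − 0.831104)(1 − 0.780750)(1 − 0.767205) = 0.991379
Series (C1 and [0.991379]): 0.951229 × 0.991379 = 0.9430

0.9430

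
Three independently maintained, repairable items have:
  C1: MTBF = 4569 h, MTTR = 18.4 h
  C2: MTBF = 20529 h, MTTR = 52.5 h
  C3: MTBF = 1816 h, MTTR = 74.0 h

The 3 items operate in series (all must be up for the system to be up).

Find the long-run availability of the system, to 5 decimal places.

0.95455

A(C1) = MTBF/(MTBF+MTTR) = 4569/(4569+18.4) = 0.995989
A(C2) = MTBF/(MTBF+MTTR) = 20529/(20529+52.5) = 0.997449
A(C3) = MTBF/(MTBF+MTTR) = 1816/(1816+74.0) = 0.960847
Series availability: 0.995989 × 0.997449 × 0.960847 = 0.95455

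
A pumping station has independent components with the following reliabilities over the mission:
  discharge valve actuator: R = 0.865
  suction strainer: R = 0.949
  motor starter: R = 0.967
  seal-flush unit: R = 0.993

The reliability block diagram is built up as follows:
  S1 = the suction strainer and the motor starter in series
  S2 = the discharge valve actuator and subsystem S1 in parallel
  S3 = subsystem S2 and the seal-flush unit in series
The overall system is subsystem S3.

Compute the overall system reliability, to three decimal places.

0.982

Series (suction strainer and motor starter): 0.94900 × 0.96700 = 0.91768
Parallel (discharge valve actuator and [0.91768]): 1 − (1 − 0.86500)(1 − 0.91768) = 0.98889
Series ([0.98889] and seal-flush unit): 0.98889 × 0.99300 = 0.982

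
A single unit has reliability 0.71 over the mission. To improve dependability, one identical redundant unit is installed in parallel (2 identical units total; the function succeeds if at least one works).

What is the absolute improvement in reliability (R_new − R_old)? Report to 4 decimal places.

R_before = 0.71
R_after = 1 − (1 − 0.71)^2 = 0.9159
ΔR = 0.9159 − 0.71 = 0.2059

0.2059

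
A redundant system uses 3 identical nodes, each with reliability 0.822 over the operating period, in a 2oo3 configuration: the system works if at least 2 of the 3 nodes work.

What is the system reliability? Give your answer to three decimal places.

0.916

R = Σ_{i=2}^{3} C(3,i) p^i (1−p)^{3−i} with p = 0.822
C(3,2)·0.822^2·0.178^1 = 0.36082
C(3,3)·0.822^3·0.178^0 = 0.55541
Sum = 0.916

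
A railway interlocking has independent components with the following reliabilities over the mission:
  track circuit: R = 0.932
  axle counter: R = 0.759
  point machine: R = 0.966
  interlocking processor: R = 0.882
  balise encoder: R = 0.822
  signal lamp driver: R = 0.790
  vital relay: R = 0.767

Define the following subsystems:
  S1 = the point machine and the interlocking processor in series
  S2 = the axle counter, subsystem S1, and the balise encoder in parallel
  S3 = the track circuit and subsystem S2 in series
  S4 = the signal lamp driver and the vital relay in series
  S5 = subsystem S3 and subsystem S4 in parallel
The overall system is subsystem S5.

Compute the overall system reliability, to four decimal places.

Series (point machine and interlocking processor): 0.966000 × 0.882000 = 0.852012
Parallel (axle counter, [0.852012], and balise encoder): 1 − (1 − 0.759000)(1 − 0.852012)(1 − 0.822000) = 0.993652
Series (track circuit and [0.993652]): 0.932000 × 0.993652 = 0.926084
Series (signal lamp driver and vital relay): 0.790000 × 0.767000 = 0.605930
Parallel ([0.926084] and [0.605930]): 1 − (1 − 0.926084)(1 − 0.605930) = 0.9709

0.9709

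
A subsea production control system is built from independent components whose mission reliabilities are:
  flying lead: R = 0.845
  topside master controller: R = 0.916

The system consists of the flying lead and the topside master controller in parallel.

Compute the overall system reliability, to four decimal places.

Parallel (flying lead and topside master controller): 1 − (1 − 0.845000)(1 − 0.916000) = 0.9870

0.9870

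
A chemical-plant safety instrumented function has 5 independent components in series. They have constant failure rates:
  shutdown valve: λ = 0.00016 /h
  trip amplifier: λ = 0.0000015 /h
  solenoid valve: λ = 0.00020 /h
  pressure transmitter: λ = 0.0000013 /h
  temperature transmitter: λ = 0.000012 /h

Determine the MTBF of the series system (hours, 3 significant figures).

Series of exponential components: λ_sys = Σ λ_i
λ_sys = 0.00016 + 0.0000015 + 0.00020 + 0.0000013 + 0.000012 = 3.7480e-04 /h
MTBF = 1 / λ_sys = 2670 h

2670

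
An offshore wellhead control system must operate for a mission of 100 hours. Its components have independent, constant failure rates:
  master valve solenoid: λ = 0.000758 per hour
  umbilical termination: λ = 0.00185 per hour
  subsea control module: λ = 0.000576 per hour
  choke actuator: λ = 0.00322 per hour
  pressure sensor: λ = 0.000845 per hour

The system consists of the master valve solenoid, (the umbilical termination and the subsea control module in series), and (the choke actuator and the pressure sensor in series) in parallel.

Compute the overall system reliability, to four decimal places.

R(master valve solenoid) = exp(−0.000758 × 100) = 0.927002
R(umbilical termination) = exp(−0.00185 × 100) = 0.831104
R(subsea control module) = exp(−0.000576 × 100) = 0.944027
R(choke actuator) = exp(−0.00322 × 100) = 0.724698
R(pressure sensor) = exp(−0.000845 × 100) = 0.918972
Series (umbilical termination and subsea control module): 0.831104 × 0.944027 = 0.784585
Series (choke actuator and pressure sensor): 0.724698 × 0.918972 = 0.665977
Parallel (master valve solenoid, [0.784585], and [0.665977]): 1 − (1 − 0.927002)(1 − 0.784585)(1 − 0.665977) = 0.9947

0.9947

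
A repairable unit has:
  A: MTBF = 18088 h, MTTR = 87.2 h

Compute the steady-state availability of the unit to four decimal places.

A(A) = MTBF/(MTBF+MTTR) = 18088/(18088+87.2) = 0.9952

0.9952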